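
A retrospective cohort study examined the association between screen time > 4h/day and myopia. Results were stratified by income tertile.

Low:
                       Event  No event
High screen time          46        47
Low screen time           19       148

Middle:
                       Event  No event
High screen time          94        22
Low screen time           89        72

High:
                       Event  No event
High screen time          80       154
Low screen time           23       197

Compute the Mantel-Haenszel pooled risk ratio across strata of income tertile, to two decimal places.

2.20

RR_MH = Σ(aᵢ·n₀ᵢ/nᵢ) / Σ(cᵢ·n₁ᵢ/nᵢ), with n₁ᵢ = aᵢ+bᵢ (exposed), n₀ᵢ = cᵢ+dᵢ (unexposed), nᵢ = n₁ᵢ+n₀ᵢ.
Stratum 1 (Low): n₁ = 93, n₀ = 167, n = 260; a·n₀/n = 46·167/260 = 29.5462; c·n₁/n = 19·93/260 = 6.7962
Stratum 2 (Middle): n₁ = 116, n₀ = 161, n = 277; a·n₀/n = 94·161/277 = 54.6354; c·n₁/n = 89·116/277 = 37.2708
Stratum 3 (High): n₁ = 234, n₀ = 220, n = 454; a·n₀/n = 80·220/454 = 38.7665; c·n₁/n = 23·234/454 = 11.8546
RR_MH = (29.5462 + 54.6354 + 38.7665) / (6.7962 + 37.2708 + 11.8546) = 122.9481 / 55.9215 = 2.19858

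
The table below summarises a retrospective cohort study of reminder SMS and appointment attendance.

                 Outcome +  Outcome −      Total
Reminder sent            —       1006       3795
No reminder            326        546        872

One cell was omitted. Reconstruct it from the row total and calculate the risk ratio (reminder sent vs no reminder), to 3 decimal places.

1.966

The missing cell is in the exposed row: 3795 − 1006 = 2789.
So a = 2789, b = 1006, c = 326, d = 546.
RR = [a/(a+b)] / [c/(c+d)] = (2789/3795) / (326/872) = 0.73491/0.37385 = 1.96578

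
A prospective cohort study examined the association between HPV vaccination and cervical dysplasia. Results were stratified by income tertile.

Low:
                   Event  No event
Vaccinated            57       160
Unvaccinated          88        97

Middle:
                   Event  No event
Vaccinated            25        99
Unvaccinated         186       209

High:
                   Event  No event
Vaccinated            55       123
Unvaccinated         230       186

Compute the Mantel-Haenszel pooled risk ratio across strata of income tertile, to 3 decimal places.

0.521

RR_MH = Σ(aᵢ·n₀ᵢ/nᵢ) / Σ(cᵢ·n₁ᵢ/nᵢ), with n₁ᵢ = aᵢ+bᵢ (exposed), n₀ᵢ = cᵢ+dᵢ (unexposed), nᵢ = n₁ᵢ+n₀ᵢ.
Stratum 1 (Low): n₁ = 217, n₀ = 185, n = 402; a·n₀/n = 57·185/402 = 26.2313; c·n₁/n = 88·217/402 = 47.5025
Stratum 2 (Middle): n₁ = 124, n₀ = 395, n = 519; a·n₀/n = 25·395/519 = 19.0270; c·n₁/n = 186·124/519 = 44.4393
Stratum 3 (High): n₁ = 178, n₀ = 416, n = 594; a·n₀/n = 55·416/594 = 38.5185; c·n₁/n = 230·178/594 = 68.9226
RR_MH = (26.2313 + 19.0270 + 38.5185) / (47.5025 + 44.4393 + 68.9226) = 83.7768 / 160.8644 = 0.52079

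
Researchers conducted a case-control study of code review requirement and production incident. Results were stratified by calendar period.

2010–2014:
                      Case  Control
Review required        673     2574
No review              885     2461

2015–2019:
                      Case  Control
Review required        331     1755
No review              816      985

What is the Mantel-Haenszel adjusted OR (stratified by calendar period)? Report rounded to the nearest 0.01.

0.47

OR_MH = Σ(aᵢdᵢ/nᵢ) / Σ(bᵢcᵢ/nᵢ), where nᵢ is the stratum total.
Stratum 1 (2010–2014): n = 6593; a·d/n = 673·2461/6593 = 251.2139; b·c/n = 2574·885/6593 = 345.5165
Stratum 2 (2015–2019): n = 3887; a·d/n = 331·985/3887 = 83.8783; b·c/n = 1755·816/3887 = 368.4281
OR_MH = (251.2139 + 83.8783) / (345.5165 + 368.4281) = 335.0922 / 713.9446 = 0.46935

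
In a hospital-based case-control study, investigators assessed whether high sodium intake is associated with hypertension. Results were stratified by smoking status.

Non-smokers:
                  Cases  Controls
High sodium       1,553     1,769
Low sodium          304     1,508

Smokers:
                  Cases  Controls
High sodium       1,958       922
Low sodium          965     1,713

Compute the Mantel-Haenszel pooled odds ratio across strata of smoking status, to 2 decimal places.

OR_MH = Σ(aᵢdᵢ/nᵢ) / Σ(bᵢcᵢ/nᵢ), where nᵢ is the stratum total.
Stratum 1 (Non-smokers): n = 5134; a·d/n = 1553·1508/5134 = 456.1597; b·c/n = 1769·304/5134 = 104.7480
Stratum 2 (Smokers): n = 5558; a·d/n = 1958·1713/5558 = 603.4642; b·c/n = 922·965/5558 = 160.0810
OR_MH = (456.1597 + 603.4642) / (104.7480 + 160.0810) = 1059.6239 / 264.8289 = 4.00116

4.00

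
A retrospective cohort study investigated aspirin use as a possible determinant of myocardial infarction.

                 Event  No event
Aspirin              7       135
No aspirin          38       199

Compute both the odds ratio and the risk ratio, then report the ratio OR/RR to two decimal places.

Cells: a = 7, b = 135, c = 38, d = 199.
OR = (7·199)/(135·38) = 1393/5130 = 0.27154
Risk in exposed = 7/142 = 0.04930; risk in unexposed = 38/237 = 0.16034; RR = 0.30745
OR/RR = 0.27154 / 0.30745 = 0.88320
The outcome is not rare, so the OR lies further from 1 than the RR.

0.88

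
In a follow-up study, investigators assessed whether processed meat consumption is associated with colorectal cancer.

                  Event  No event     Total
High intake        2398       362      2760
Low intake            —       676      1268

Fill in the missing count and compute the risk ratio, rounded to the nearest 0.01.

1.86

The missing cell is in the unexposed row: 1268 − 676 = 592.
So a = 2398, b = 362, c = 592, d = 676.
RR = [a/(a+b)] / [c/(c+d)] = (2398/2760) / (592/1268) = 0.86884/0.46688 = 1.86096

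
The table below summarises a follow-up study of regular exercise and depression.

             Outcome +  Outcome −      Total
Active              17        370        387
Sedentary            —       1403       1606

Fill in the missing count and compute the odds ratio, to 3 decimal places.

0.318

The missing cell is in the unexposed row: 1606 − 1403 = 203.
So a = 17, b = 370, c = 203, d = 1403.
OR = (a·d)/(b·c) = (17 × 1403) / (370 × 203) = 23851 / 75110 = 0.31755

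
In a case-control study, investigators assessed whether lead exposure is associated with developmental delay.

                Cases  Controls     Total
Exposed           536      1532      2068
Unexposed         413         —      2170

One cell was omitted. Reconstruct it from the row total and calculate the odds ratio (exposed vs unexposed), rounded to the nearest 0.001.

1.488

The missing cell is in the unexposed row: 2170 − 413 = 1757.
So a = 536, b = 1532, c = 413, d = 1757.
OR = (a·d)/(b·c) = (536 × 1757) / (1532 × 413) = 941752 / 632716 = 1.48843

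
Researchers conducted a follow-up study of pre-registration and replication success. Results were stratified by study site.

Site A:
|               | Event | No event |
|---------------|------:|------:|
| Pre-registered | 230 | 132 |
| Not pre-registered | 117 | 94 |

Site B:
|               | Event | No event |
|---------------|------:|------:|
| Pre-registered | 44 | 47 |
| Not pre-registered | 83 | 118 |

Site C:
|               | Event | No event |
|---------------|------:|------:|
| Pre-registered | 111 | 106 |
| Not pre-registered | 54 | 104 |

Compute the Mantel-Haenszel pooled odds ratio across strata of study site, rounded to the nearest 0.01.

1.55

OR_MH = Σ(aᵢdᵢ/nᵢ) / Σ(bᵢcᵢ/nᵢ), where nᵢ is the stratum total.
Stratum 1 (Site A): n = 573; a·d/n = 230·94/573 = 37.7312; b·c/n = 132·117/573 = 26.9529
Stratum 2 (Site B): n = 292; a·d/n = 44·118/292 = 17.7808; b·c/n = 47·83/292 = 13.3596
Stratum 3 (Site C): n = 375; a·d/n = 111·104/375 = 30.7840; b·c/n = 106·54/375 = 15.2640
OR_MH = (37.7312 + 17.7808 + 30.7840) / (26.9529 + 13.3596 + 15.2640) = 86.2961 / 55.5765 = 1.55274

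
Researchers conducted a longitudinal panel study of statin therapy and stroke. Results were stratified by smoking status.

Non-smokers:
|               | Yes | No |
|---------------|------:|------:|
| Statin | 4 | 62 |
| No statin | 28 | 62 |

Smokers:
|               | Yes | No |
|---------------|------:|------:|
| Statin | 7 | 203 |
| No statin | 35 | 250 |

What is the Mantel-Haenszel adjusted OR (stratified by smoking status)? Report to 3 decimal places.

OR_MH = Σ(aᵢdᵢ/nᵢ) / Σ(bᵢcᵢ/nᵢ), where nᵢ is the stratum total.
Stratum 1 (Non-smokers): n = 156; a·d/n = 4·62/156 = 1.5897; b·c/n = 62·28/156 = 11.1282
Stratum 2 (Smokers): n = 495; a·d/n = 7·250/495 = 3.5354; b·c/n = 203·35/495 = 14.3535
OR_MH = (1.5897 + 3.5354) / (11.1282 + 14.3535) = 5.1251 / 25.4817 = 0.20113

0.201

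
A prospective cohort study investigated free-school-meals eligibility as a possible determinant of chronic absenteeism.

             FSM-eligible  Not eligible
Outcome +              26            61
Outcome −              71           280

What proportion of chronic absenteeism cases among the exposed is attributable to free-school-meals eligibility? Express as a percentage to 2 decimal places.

Reading the table with exposure as columns: a = 26 (FSM-eligible, case), b = 71 (FSM-eligible, non-case), c = 61 (Not eligible, case), d = 280.
Risk in exposed = 26/97 = 0.26804; risk in unexposed = 61/341 = 0.17889.
RR = 0.26804/0.17889 = 1.49839
AR% = (RR − 1)/RR × 100 = (1.49839 − 1)/1.49839 × 100 = 33.2619%

33.26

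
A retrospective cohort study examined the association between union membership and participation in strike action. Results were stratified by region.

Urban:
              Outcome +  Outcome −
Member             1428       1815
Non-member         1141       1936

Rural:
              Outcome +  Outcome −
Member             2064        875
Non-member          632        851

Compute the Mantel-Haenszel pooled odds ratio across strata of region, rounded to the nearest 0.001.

OR_MH = Σ(aᵢdᵢ/nᵢ) / Σ(bᵢcᵢ/nᵢ), where nᵢ is the stratum total.
Stratum 1 (Urban): n = 6320; a·d/n = 1428·1936/6320 = 437.4380; b·c/n = 1815·1141/6320 = 327.6764
Stratum 2 (Rural): n = 4422; a·d/n = 2064·851/4422 = 397.2103; b·c/n = 875·632/4422 = 125.0565
OR_MH = (437.4380 + 397.2103) / (327.6764 + 125.0565) = 834.6483 / 452.7330 = 1.84358

1.844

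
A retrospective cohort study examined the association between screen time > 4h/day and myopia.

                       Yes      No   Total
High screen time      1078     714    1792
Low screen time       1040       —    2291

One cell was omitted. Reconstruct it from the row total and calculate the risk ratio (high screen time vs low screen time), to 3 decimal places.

1.325

The missing cell is in the unexposed row: 2291 − 1040 = 1251.
So a = 1078, b = 714, c = 1040, d = 1251.
RR = [a/(a+b)] / [c/(c+d)] = (1078/1792) / (1040/2291) = 0.60156/0.45395 = 1.32517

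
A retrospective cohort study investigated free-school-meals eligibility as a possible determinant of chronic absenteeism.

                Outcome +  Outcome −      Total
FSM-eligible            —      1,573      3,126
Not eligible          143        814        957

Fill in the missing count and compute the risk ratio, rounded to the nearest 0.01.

The missing cell is in the exposed row: 3126 − 1573 = 1553.
So a = 1553, b = 1573, c = 143, d = 814.
RR = [a/(a+b)] / [c/(c+d)] = (1553/3126) / (143/957) = 0.49680/0.14943 = 3.32475

3.32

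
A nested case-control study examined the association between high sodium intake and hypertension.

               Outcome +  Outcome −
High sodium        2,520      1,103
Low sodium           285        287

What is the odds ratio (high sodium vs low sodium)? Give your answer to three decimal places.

2.301

Cells: a = 2520, b = 1103, c = 285, d = 287.
OR = (a·d)/(b·c) = (2520 × 287) / (1103 × 285) = 723240 / 314355 = 2.30071
The odds of hypertension are about 2.30 times as high in the high sodium group.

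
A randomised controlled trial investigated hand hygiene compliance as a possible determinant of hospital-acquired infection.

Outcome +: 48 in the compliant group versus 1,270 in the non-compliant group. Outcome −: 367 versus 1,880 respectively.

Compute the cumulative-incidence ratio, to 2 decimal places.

0.29

From the description: a = 48, b = 367, c = 1270, d = 1880.
Risk in exposed = 48/415 = 0.11566; risk in unexposed = 1270/3150 = 0.40317.
RR = 0.11566 / 0.40317 = 0.28688
The risk is 71% lower among the exposed than among the unexposed.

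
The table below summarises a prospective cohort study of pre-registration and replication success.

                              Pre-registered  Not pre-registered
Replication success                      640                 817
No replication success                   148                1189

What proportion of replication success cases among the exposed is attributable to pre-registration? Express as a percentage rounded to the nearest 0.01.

49.85

Reading the table with exposure as columns: a = 640 (Pre-registered, case), b = 148 (Pre-registered, non-case), c = 817 (Not pre-registered, case), d = 1189.
Risk in exposed = 640/788 = 0.81218; risk in unexposed = 817/2006 = 0.40728.
RR = 0.81218/0.40728 = 1.99417
AR% = (RR − 1)/RR × 100 = (1.99417 − 1)/1.99417 × 100 = 49.8539%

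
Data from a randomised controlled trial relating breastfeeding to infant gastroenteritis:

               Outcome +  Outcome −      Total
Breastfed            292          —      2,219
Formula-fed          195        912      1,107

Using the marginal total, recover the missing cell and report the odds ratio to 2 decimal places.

The missing cell is in the exposed row: 2219 − 292 = 1927.
So a = 292, b = 1927, c = 195, d = 912.
OR = (a·d)/(b·c) = (292 × 912) / (1927 × 195) = 266304 / 375765 = 0.70870

0.71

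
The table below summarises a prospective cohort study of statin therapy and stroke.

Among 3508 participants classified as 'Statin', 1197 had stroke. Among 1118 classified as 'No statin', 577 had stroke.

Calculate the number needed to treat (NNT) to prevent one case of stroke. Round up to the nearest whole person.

Risk in treated group = 1197/3508 = 0.34122; risk in control = 577/1118 = 0.51610.
Absolute risk reduction = 0.51610 − 0.34122 = 0.17488
NNT = 1 / ARR = 1 / 0.17488 = 5.718 → round up → 6

6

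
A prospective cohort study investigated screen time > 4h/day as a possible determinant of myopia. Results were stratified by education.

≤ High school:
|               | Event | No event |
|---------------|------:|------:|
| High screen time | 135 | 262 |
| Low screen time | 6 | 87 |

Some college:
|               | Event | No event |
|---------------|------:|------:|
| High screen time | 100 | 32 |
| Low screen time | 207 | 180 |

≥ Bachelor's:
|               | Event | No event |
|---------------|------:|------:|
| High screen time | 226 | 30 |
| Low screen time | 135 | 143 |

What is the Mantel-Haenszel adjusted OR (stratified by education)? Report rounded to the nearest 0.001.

OR_MH = Σ(aᵢdᵢ/nᵢ) / Σ(bᵢcᵢ/nᵢ), where nᵢ is the stratum total.
Stratum 1 (≤ High school): n = 490; a·d/n = 135·87/490 = 23.9694; b·c/n = 262·6/490 = 3.2082
Stratum 2 (Some college): n = 519; a·d/n = 100·180/519 = 34.6821; b·c/n = 32·207/519 = 12.7630
Stratum 3 (≥ Bachelor's): n = 534; a·d/n = 226·143/534 = 60.5206; b·c/n = 30·135/534 = 7.5843
OR_MH = (23.9694 + 34.6821 + 60.5206) / (3.2082 + 12.7630 + 7.5843) = 119.1721 / 23.5554 = 5.05922

5.059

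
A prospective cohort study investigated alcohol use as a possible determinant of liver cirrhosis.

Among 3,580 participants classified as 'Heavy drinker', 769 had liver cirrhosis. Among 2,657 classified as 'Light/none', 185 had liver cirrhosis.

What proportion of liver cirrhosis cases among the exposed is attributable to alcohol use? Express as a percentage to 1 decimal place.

From the description: a = 769, b = 2811, c = 185, d = 2472.
Risk in exposed = 769/3580 = 0.21480; risk in unexposed = 185/2657 = 0.06963.
RR = 0.21480/0.06963 = 3.08506
AR% = (RR − 1)/RR × 100 = (3.08506 − 1)/3.08506 × 100 = 67.5857%

67.6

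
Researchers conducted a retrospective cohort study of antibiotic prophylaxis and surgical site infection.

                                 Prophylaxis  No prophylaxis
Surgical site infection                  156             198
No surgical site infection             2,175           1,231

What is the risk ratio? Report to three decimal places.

0.483

Reading the table with exposure as columns: a = 156 (Prophylaxis, case), b = 2175 (Prophylaxis, non-case), c = 198 (No prophylaxis, case), d = 1231.
Risk in exposed = 156/2331 = 0.06692; risk in unexposed = 198/1429 = 0.13856.
RR = 0.06692 / 0.13856 = 0.48300
The risk is 52% lower among the exposed than among the unexposed.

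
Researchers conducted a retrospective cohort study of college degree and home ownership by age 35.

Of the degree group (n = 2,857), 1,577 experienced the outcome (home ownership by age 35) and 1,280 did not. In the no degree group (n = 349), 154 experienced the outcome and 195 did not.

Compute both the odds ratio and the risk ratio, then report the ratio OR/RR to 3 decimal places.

1.247

From the description: a = 1577, b = 1280, c = 154, d = 195.
OR = (1577·195)/(1280·154) = 307515/197120 = 1.56004
Risk in exposed = 1577/2857 = 0.55198; risk in unexposed = 154/349 = 0.44126; RR = 1.25091
OR/RR = 1.56004 / 1.25091 = 1.24712
The outcome is not rare, so the OR lies further from 1 than the RR.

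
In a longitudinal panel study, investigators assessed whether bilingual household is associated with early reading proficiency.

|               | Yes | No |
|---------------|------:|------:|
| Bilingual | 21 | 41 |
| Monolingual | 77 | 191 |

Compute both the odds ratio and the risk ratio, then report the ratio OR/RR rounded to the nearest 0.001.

1.078

Cells: a = 21, b = 41, c = 77, d = 191.
OR = (21·191)/(41·77) = 4011/3157 = 1.27051
Risk in exposed = 21/62 = 0.33871; risk in unexposed = 77/268 = 0.28731; RR = 1.17889
OR/RR = 1.27051 / 1.17889 = 1.07772
The outcome is not rare, so the OR lies further from 1 than the RR.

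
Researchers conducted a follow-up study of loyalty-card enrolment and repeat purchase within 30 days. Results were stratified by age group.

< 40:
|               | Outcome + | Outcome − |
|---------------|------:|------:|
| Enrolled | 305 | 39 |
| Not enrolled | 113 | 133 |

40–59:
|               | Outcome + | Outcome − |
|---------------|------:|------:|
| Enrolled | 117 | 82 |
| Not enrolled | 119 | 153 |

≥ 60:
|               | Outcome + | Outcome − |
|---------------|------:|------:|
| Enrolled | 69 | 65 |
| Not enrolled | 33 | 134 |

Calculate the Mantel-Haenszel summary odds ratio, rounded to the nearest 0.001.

OR_MH = Σ(aᵢdᵢ/nᵢ) / Σ(bᵢcᵢ/nᵢ), where nᵢ is the stratum total.
Stratum 1 (< 40): n = 590; a·d/n = 305·133/590 = 68.7542; b·c/n = 39·113/590 = 7.4695
Stratum 2 (40–59): n = 471; a·d/n = 117·153/471 = 38.0064; b·c/n = 82·119/471 = 20.7176
Stratum 3 (≥ 60): n = 301; a·d/n = 69·134/301 = 30.7176; b·c/n = 65·33/301 = 7.1262
OR_MH = (68.7542 + 38.0064 + 30.7176) / (7.4695 + 20.7176 + 7.1262) = 137.4782 / 35.3134 = 3.89309

3.893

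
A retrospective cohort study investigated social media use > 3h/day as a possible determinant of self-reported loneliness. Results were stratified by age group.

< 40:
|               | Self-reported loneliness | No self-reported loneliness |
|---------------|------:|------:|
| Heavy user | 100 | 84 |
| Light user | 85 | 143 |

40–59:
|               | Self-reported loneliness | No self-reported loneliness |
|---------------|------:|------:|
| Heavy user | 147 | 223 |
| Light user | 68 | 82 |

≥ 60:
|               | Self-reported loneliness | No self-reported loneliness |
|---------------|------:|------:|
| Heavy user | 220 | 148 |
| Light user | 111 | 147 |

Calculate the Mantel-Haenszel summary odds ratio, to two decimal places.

OR_MH = Σ(aᵢdᵢ/nᵢ) / Σ(bᵢcᵢ/nᵢ), where nᵢ is the stratum total.
Stratum 1 (< 40): n = 412; a·d/n = 100·143/412 = 34.7087; b·c/n = 84·85/412 = 17.3301
Stratum 2 (40–59): n = 520; a·d/n = 147·82/520 = 23.1808; b·c/n = 223·68/520 = 29.1615
Stratum 3 (≥ 60): n = 626; a·d/n = 220·147/626 = 51.6613; b·c/n = 148·111/626 = 26.2428
OR_MH = (34.7087 + 23.1808 + 51.6613) / (17.3301 + 29.1615 + 26.2428) = 109.5508 / 72.7344 = 1.50618

1.51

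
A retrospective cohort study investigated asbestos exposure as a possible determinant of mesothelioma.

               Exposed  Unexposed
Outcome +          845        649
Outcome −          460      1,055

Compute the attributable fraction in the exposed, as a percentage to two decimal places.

41.18

Reading the table with exposure as columns: a = 845 (Exposed, case), b = 460 (Exposed, non-case), c = 649 (Unexposed, case), d = 1055.
Risk in exposed = 845/1305 = 0.64751; risk in unexposed = 649/1704 = 0.38087.
RR = 0.64751/0.38087 = 1.70009
AR% = (RR − 1)/RR × 100 = (1.70009 − 1)/1.70009 × 100 = 41.1795%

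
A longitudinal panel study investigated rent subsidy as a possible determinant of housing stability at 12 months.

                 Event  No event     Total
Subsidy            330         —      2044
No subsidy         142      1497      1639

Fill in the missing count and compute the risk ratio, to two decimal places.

1.86

The missing cell is in the exposed row: 2044 − 330 = 1714.
So a = 330, b = 1714, c = 142, d = 1497.
RR = [a/(a+b)] / [c/(c+d)] = (330/2044) / (142/1639) = 0.16145/0.08664 = 1.86348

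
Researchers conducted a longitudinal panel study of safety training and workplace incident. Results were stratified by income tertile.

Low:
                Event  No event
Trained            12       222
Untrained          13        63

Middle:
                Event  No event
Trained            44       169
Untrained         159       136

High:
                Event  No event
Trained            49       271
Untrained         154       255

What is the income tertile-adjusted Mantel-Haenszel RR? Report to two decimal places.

RR_MH = Σ(aᵢ·n₀ᵢ/nᵢ) / Σ(cᵢ·n₁ᵢ/nᵢ), with n₁ᵢ = aᵢ+bᵢ (exposed), n₀ᵢ = cᵢ+dᵢ (unexposed), nᵢ = n₁ᵢ+n₀ᵢ.
Stratum 1 (Low): n₁ = 234, n₀ = 76, n = 310; a·n₀/n = 12·76/310 = 2.9419; c·n₁/n = 13·234/310 = 9.8129
Stratum 2 (Middle): n₁ = 213, n₀ = 295, n = 508; a·n₀/n = 44·295/508 = 25.5512; c·n₁/n = 159·213/508 = 66.6673
Stratum 3 (High): n₁ = 320, n₀ = 409, n = 729; a·n₀/n = 49·409/729 = 27.4911; c·n₁/n = 154·320/729 = 67.5995
RR_MH = (2.9419 + 25.5512 + 27.4911) / (9.8129 + 66.6673 + 67.5995) = 55.9842 / 144.0797 = 0.38856

0.39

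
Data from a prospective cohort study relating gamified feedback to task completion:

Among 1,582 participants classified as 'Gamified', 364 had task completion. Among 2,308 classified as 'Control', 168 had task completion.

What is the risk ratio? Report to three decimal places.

3.161

From the description: a = 364, b = 1218, c = 168, d = 2140.
Risk in exposed = 364/1582 = 0.23009; risk in unexposed = 168/2308 = 0.07279.
RR = 0.23009 / 0.07279 = 3.16098
The risk among the exposed is 3.16 times that among the unexposed.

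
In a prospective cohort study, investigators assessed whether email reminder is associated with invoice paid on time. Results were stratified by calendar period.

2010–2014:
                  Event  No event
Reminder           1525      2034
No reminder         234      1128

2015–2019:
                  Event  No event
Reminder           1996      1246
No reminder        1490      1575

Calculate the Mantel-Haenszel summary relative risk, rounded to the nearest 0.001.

RR_MH = Σ(aᵢ·n₀ᵢ/nᵢ) / Σ(cᵢ·n₁ᵢ/nᵢ), with n₁ᵢ = aᵢ+bᵢ (exposed), n₀ᵢ = cᵢ+dᵢ (unexposed), nᵢ = n₁ᵢ+n₀ᵢ.
Stratum 1 (2010–2014): n₁ = 3559, n₀ = 1362, n = 4921; a·n₀/n = 1525·1362/4921 = 422.0788; c·n₁/n = 234·3559/4921 = 169.2351
Stratum 2 (2015–2019): n₁ = 3242, n₀ = 3065, n = 6307; a·n₀/n = 1996·3065/6307 = 969.9921; c·n₁/n = 1490·3242/6307 = 765.9077
RR_MH = (422.0788 + 969.9921) / (169.2351 + 765.9077) = 1392.0709 / 935.1428 = 1.48862

1.489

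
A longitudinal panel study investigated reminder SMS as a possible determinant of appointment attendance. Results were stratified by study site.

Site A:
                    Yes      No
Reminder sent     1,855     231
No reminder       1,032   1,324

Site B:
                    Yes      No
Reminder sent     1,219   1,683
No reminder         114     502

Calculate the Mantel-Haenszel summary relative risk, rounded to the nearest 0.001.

2.069

RR_MH = Σ(aᵢ·n₀ᵢ/nᵢ) / Σ(cᵢ·n₁ᵢ/nᵢ), with n₁ᵢ = aᵢ+bᵢ (exposed), n₀ᵢ = cᵢ+dᵢ (unexposed), nᵢ = n₁ᵢ+n₀ᵢ.
Stratum 1 (Site A): n₁ = 2086, n₀ = 2356, n = 4442; a·n₀/n = 1855·2356/4442 = 983.8766; c·n₁/n = 1032·2086/4442 = 484.6357
Stratum 2 (Site B): n₁ = 2902, n₀ = 616, n = 3518; a·n₀/n = 1219·616/3518 = 213.4463; c·n₁/n = 114·2902/3518 = 94.0387
RR_MH = (983.8766 + 213.4463) / (484.6357 + 94.0387) = 1197.3229 / 578.6744 = 2.06908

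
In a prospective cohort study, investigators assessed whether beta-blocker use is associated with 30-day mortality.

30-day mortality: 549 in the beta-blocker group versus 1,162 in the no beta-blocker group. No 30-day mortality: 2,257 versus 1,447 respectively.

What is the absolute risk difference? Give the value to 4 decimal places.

From the description: a = 549, b = 2257, c = 1162, d = 1447.
Risk in exposed = 549/2806 = 0.195652; risk in unexposed = 1162/2609 = 0.445381.
Risk difference = 0.195652 − 0.445381 = -0.249729

-0.2497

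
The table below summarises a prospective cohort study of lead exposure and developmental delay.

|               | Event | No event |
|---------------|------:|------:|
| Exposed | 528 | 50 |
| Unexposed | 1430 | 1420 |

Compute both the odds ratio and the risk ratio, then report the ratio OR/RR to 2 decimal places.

5.76

Cells: a = 528, b = 50, c = 1430, d = 1420.
OR = (528·1420)/(50·1430) = 749760/71500 = 10.48615
Risk in exposed = 528/578 = 0.91349; risk in unexposed = 1430/2850 = 0.50175; RR = 1.82060
OR/RR = 10.48615 / 1.82060 = 5.75972
The outcome is not rare, so the OR lies further from 1 than the RR.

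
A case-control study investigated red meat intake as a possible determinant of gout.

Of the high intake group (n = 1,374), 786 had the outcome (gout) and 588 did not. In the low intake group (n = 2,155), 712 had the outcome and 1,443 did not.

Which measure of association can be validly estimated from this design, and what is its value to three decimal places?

2.709

From the description: a = 786, b = 588, c = 712, d = 1443.
This is a case-control study: participants were sampled on outcome status, so risks in the source population cannot be estimated directly — relative risk is not valid here. The odds ratio is the appropriate measure.
OR = (a·d)/(b·c) = (786 × 1443) / (588 × 712) = 1134198 / 418656 = 2.70914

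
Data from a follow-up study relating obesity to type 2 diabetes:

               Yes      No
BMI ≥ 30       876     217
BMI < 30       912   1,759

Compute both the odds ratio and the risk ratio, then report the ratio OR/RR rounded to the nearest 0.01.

Cells: a = 876, b = 217, c = 912, d = 1759.
OR = (876·1759)/(217·912) = 1540884/197904 = 7.78602
Risk in exposed = 876/1093 = 0.80146; risk in unexposed = 912/2671 = 0.34145; RR = 2.34727
OR/RR = 7.78602 / 2.34727 = 3.31705
The outcome is not rare, so the OR lies further from 1 than the RR.

3.32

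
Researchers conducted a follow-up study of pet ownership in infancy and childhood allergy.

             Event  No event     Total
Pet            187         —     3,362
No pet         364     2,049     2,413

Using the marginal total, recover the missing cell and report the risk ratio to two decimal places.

0.37

The missing cell is in the exposed row: 3362 − 187 = 3175.
So a = 187, b = 3175, c = 364, d = 2049.
RR = [a/(a+b)] / [c/(c+d)] = (187/3362) / (364/2413) = 0.05562/0.15085 = 0.36872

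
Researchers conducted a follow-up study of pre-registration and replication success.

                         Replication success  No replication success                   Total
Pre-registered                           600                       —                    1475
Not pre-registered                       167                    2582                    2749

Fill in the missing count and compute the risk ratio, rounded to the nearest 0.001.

6.696

The missing cell is in the exposed row: 1475 − 600 = 875.
So a = 600, b = 875, c = 167, d = 2582.
RR = [a/(a+b)] / [c/(c+d)] = (600/1475) / (167/2749) = 0.40678/0.06075 = 6.69603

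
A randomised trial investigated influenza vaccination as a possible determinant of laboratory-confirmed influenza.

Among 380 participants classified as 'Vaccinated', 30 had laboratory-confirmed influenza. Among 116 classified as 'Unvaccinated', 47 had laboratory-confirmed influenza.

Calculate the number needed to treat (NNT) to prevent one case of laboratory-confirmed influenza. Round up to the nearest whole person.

4

Risk in treated group = 30/380 = 0.07895; risk in control = 47/116 = 0.40517.
Absolute risk reduction = 0.40517 − 0.07895 = 0.32623
NNT = 1 / ARR = 1 / 0.32623 = 3.065 → round up → 4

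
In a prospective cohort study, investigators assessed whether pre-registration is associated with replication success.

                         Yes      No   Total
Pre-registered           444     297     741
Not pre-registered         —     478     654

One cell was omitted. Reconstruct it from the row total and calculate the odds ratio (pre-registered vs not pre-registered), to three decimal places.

The missing cell is in the unexposed row: 654 − 478 = 176.
So a = 444, b = 297, c = 176, d = 478.
OR = (a·d)/(b·c) = (444 × 478) / (297 × 176) = 212232 / 52272 = 4.06015

4.060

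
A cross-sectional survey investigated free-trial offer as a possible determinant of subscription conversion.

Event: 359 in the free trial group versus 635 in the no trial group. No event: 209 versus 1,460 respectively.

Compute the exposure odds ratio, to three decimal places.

3.949

From the description: a = 359, b = 209, c = 635, d = 1460.
OR = (a·d)/(b·c) = (359 × 1460) / (209 × 635) = 524140 / 132715 = 3.94937
The odds of subscription conversion are about 3.95 times as high in the free trial group.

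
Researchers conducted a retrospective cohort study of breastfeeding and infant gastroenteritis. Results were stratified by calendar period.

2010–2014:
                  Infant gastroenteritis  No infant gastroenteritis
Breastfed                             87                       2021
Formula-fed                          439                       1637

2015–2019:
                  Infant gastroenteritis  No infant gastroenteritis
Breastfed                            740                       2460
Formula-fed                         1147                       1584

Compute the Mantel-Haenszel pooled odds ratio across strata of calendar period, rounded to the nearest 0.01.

0.34

OR_MH = Σ(aᵢdᵢ/nᵢ) / Σ(bᵢcᵢ/nᵢ), where nᵢ is the stratum total.
Stratum 1 (2010–2014): n = 4184; a·d/n = 87·1637/4184 = 34.0390; b·c/n = 2021·439/4184 = 212.0504
Stratum 2 (2015–2019): n = 5931; a·d/n = 740·1584/5931 = 197.6328; b·c/n = 2460·1147/5931 = 475.7410
OR_MH = (34.0390 + 197.6328) / (212.0504 + 475.7410) = 231.6717 / 687.7915 = 0.33683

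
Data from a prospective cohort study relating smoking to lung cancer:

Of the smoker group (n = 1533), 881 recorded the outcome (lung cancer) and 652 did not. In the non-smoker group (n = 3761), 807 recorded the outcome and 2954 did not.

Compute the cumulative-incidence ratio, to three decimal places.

2.678

From the description: a = 881, b = 652, c = 807, d = 2954.
Risk in exposed = 881/1533 = 0.57469; risk in unexposed = 807/3761 = 0.21457.
RR = 0.57469 / 0.21457 = 2.67833
The risk among the exposed is 2.68 times that among the unexposed.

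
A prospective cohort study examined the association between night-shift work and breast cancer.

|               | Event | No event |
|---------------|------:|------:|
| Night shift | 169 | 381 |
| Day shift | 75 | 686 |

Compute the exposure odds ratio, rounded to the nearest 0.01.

Cells: a = 169, b = 381, c = 75, d = 686.
OR = (a·d)/(b·c) = (169 × 686) / (381 × 75) = 115934 / 28575 = 4.05718
The odds of breast cancer are about 4.06 times as high in the night shift group.

4.06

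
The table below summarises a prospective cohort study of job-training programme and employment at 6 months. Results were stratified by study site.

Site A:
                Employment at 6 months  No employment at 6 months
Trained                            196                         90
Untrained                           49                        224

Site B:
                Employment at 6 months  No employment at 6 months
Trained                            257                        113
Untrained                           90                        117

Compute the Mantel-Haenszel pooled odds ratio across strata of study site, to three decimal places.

OR_MH = Σ(aᵢdᵢ/nᵢ) / Σ(bᵢcᵢ/nᵢ), where nᵢ is the stratum total.
Stratum 1 (Site A): n = 559; a·d/n = 196·224/559 = 78.5403; b·c/n = 90·49/559 = 7.8891
Stratum 2 (Site B): n = 577; a·d/n = 257·117/577 = 52.1127; b·c/n = 113·90/577 = 17.6256
OR_MH = (78.5403 + 52.1127) / (7.8891 + 17.6256) = 130.6529 / 25.5147 = 5.12068

5.121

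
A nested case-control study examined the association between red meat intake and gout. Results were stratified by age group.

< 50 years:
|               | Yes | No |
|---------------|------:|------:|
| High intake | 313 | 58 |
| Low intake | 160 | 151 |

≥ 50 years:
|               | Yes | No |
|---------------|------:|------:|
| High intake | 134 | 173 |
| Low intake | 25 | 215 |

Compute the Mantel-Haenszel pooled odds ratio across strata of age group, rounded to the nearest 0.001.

5.669

OR_MH = Σ(aᵢdᵢ/nᵢ) / Σ(bᵢcᵢ/nᵢ), where nᵢ is the stratum total.
Stratum 1 (< 50 years): n = 682; a·d/n = 313·151/682 = 69.3006; b·c/n = 58·160/682 = 13.6070
Stratum 2 (≥ 50 years): n = 547; a·d/n = 134·215/547 = 52.6691; b·c/n = 173·25/547 = 7.9068
OR_MH = (69.3006 + 52.6691) / (13.6070 + 7.9068) = 121.9697 / 21.5138 = 5.66937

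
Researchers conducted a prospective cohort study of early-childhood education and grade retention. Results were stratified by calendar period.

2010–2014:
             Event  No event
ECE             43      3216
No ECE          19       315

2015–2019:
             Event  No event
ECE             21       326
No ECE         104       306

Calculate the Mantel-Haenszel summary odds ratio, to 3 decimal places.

OR_MH = Σ(aᵢdᵢ/nᵢ) / Σ(bᵢcᵢ/nᵢ), where nᵢ is the stratum total.
Stratum 1 (2010–2014): n = 3593; a·d/n = 43·315/3593 = 3.7698; b·c/n = 3216·19/3593 = 17.0064
Stratum 2 (2015–2019): n = 757; a·d/n = 21·306/757 = 8.4888; b·c/n = 326·104/757 = 44.7873
OR_MH = (3.7698 + 8.4888) / (17.0064 + 44.7873) = 12.2586 / 61.7937 = 0.19838

0.198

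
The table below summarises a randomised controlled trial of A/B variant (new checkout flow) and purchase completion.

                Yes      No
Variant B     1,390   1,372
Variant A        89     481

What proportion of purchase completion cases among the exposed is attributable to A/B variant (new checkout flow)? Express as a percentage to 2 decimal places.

68.97

Cells: a = 1390, b = 1372, c = 89, d = 481.
Risk in exposed = 1390/2762 = 0.50326; risk in unexposed = 89/570 = 0.15614.
RR = 0.50326/0.15614 = 3.22312
AR% = (RR − 1)/RR × 100 = (3.22312 − 1)/3.22312 × 100 = 68.9741%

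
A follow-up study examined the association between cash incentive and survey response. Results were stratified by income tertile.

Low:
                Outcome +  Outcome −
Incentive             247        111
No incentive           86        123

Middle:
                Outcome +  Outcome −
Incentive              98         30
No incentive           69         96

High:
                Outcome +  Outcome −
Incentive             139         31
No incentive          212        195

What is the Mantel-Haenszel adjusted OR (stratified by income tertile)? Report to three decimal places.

OR_MH = Σ(aᵢdᵢ/nᵢ) / Σ(bᵢcᵢ/nᵢ), where nᵢ is the stratum total.
Stratum 1 (Low): n = 567; a·d/n = 247·123/567 = 53.5820; b·c/n = 111·86/567 = 16.8360
Stratum 2 (Middle): n = 293; a·d/n = 98·96/293 = 32.1092; b·c/n = 30·69/293 = 7.0648
Stratum 3 (High): n = 577; a·d/n = 139·195/577 = 46.9757; b·c/n = 31·212/577 = 11.3899
OR_MH = (53.5820 + 32.1092 + 46.9757) / (16.8360 + 7.0648 + 11.3899) = 132.6670 / 35.2908 = 3.75925

3.759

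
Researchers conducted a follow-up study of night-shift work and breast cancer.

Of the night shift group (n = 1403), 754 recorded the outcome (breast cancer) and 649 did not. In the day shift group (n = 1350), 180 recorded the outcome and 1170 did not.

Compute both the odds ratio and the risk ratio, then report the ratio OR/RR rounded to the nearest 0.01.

From the description: a = 754, b = 649, c = 180, d = 1170.
OR = (754·1170)/(649·180) = 882180/116820 = 7.55162
Risk in exposed = 754/1403 = 0.53742; risk in unexposed = 180/1350 = 0.13333; RR = 4.03065
OR/RR = 7.55162 / 4.03065 = 1.87355
The outcome is not rare, so the OR lies further from 1 than the RR.

1.87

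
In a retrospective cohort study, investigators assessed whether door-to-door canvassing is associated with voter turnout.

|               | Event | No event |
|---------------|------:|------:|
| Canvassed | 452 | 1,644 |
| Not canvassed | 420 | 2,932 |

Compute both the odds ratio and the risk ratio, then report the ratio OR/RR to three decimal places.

Cells: a = 452, b = 1644, c = 420, d = 2932.
OR = (452·2932)/(1644·420) = 1325264/690480 = 1.91934
Risk in exposed = 452/2096 = 0.21565; risk in unexposed = 420/3352 = 0.12530; RR = 1.72108
OR/RR = 1.91934 / 1.72108 = 1.11519
The outcome is not rare, so the OR lies further from 1 than the RR.

1.115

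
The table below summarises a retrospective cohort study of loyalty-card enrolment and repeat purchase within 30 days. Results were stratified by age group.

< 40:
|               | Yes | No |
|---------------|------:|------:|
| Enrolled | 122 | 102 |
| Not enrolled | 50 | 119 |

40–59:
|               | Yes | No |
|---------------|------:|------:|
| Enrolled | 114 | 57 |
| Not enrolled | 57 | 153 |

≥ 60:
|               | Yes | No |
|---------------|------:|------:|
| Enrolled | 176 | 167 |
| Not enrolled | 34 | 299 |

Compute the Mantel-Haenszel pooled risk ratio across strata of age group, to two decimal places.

RR_MH = Σ(aᵢ·n₀ᵢ/nᵢ) / Σ(cᵢ·n₁ᵢ/nᵢ), with n₁ᵢ = aᵢ+bᵢ (exposed), n₀ᵢ = cᵢ+dᵢ (unexposed), nᵢ = n₁ᵢ+n₀ᵢ.
Stratum 1 (< 40): n₁ = 224, n₀ = 169, n = 393; a·n₀/n = 122·169/393 = 52.4631; c·n₁/n = 50·224/393 = 28.4987
Stratum 2 (40–59): n₁ = 171, n₀ = 210, n = 381; a·n₀/n = 114·210/381 = 62.8346; c·n₁/n = 57·171/381 = 25.5827
Stratum 3 (≥ 60): n₁ = 343, n₀ = 333, n = 676; a·n₀/n = 176·333/676 = 86.6982; c·n₁/n = 34·343/676 = 17.2515
RR_MH = (52.4631 + 62.8346 + 86.6982) / (28.4987 + 25.5827 + 17.2515) = 201.9960 / 71.3329 = 2.83174

2.83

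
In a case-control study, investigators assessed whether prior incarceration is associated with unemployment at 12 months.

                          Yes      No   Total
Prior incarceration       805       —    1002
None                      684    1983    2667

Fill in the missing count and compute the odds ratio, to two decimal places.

11.85

The missing cell is in the exposed row: 1002 − 805 = 197.
So a = 805, b = 197, c = 684, d = 1983.
OR = (a·d)/(b·c) = (805 × 1983) / (197 × 684) = 1596315 / 134748 = 11.84667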